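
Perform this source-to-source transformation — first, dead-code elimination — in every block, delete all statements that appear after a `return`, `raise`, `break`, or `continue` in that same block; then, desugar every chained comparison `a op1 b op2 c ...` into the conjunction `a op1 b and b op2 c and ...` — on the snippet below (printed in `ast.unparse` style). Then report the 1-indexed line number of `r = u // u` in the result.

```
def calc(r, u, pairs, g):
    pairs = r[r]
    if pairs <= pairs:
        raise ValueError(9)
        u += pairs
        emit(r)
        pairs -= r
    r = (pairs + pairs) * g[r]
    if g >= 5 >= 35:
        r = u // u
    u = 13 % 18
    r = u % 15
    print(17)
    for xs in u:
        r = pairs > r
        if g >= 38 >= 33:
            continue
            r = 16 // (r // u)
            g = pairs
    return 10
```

7

Transformed code:
def calc(r, u, pairs, g):
    pairs = r[r]
    if pairs <= pairs:
        raise ValueError(9)
    r = (pairs + pairs) * g[r]
    if g >= 5 and 5 >= 35:
        r = u // u
    u = 13 % 18
    r = u % 15
    print(17)
    for xs in u:
        r = pairs > r
        if g >= 38 and 38 >= 33:
            continue
    return 10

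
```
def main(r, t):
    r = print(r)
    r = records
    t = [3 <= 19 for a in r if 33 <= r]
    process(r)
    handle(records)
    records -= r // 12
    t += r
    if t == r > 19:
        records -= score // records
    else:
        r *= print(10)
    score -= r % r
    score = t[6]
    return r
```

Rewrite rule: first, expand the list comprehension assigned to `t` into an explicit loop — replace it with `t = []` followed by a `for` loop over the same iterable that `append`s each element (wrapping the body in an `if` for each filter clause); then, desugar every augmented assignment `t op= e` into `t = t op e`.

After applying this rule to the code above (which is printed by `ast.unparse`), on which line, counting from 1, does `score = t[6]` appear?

Transformed code:
def main(r, t):
    r = print(r)
    r = records
    t = []
    for a in r:
        if 33 <= r:
            t.append(3 <= 19)
    process(r)
    handle(records)
    records = records - r // 12
    t = t + r
    if t == r > 19:
        records = records - score // records
    else:
        r = r * print(10)
    score = score - r % r
    score = t[6]
    return r

17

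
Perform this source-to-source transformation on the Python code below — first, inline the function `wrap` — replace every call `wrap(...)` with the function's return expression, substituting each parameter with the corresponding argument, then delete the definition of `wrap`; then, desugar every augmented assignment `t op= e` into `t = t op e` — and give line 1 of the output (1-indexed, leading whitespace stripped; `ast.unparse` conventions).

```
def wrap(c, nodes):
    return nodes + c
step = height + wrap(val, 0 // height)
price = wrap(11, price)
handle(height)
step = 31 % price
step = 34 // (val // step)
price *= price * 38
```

Transformed code:
step = height + (0 // height + val)
price = price + 11
handle(height)
step = 31 % price
step = 34 // (val // step)
price = price * (price * 38)

step = height + (0 // height + val)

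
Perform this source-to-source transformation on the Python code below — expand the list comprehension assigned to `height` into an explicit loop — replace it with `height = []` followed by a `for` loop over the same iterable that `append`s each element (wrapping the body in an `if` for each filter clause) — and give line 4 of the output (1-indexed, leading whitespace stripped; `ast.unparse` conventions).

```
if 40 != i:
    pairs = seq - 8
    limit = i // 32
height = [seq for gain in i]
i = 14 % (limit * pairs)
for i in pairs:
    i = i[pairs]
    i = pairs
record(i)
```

Transformed code:
if 40 != i:
    pairs = seq - 8
    limit = i // 32
height = []
for gain in i:
    height.append(seq)
i = 14 % (limit * pairs)
for i in pairs:
    i = i[pairs]
    i = pairs
record(i)

height = []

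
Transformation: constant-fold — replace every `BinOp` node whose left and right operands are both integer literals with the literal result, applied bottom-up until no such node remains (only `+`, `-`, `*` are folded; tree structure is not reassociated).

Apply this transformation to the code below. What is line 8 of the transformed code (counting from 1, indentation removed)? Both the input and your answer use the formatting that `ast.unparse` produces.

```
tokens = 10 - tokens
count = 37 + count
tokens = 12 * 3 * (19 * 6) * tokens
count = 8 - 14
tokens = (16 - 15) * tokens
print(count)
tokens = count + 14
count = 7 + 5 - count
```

Transformed code:
tokens = 10 - tokens
count = 37 + count
tokens = 4104 * tokens
count = -6
tokens = 1 * tokens
print(count)
tokens = count + 14
count = 12 - count

count = 12 - count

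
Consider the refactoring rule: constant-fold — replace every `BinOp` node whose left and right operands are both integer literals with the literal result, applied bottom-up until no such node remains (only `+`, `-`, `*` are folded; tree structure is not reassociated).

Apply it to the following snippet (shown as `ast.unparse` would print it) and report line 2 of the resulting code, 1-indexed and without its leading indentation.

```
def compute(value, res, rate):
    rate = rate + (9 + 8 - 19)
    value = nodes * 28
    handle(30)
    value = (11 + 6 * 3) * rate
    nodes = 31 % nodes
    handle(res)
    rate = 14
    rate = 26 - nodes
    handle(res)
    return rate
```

Transformed code:
def compute(value, res, rate):
    rate = rate + -2
    value = nodes * 28
    handle(30)
    value = 29 * rate
    nodes = 31 % nodes
    handle(res)
    rate = 14
    rate = 26 - nodes
    handle(res)
    return rate

rate = rate + -2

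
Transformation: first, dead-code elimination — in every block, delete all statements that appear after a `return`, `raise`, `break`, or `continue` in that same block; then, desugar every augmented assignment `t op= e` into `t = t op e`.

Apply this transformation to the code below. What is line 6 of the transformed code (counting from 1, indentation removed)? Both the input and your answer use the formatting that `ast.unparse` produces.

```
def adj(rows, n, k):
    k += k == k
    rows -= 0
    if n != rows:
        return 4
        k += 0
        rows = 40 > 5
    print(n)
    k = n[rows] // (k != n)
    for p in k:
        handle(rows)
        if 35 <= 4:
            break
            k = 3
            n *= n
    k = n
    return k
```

print(n)

Transformed code:
def adj(rows, n, k):
    k = k + (k == k)
    rows = rows - 0
    if n != rows:
        return 4
    print(n)
    k = n[rows] // (k != n)
    for p in k:
        handle(rows)
        if 35 <= 4:
            break
    k = n
    return k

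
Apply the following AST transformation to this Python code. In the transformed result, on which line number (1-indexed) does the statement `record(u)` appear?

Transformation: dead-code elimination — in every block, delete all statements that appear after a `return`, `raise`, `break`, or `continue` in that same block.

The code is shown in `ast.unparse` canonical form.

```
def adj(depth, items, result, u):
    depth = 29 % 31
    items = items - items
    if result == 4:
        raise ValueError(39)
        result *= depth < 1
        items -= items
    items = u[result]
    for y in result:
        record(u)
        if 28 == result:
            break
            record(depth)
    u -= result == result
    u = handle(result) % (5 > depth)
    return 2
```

8

Transformed code:
def adj(depth, items, result, u):
    depth = 29 % 31
    items = items - items
    if result == 4:
        raise ValueError(39)
    items = u[result]
    for y in result:
        record(u)
        if 28 == result:
            break
    u -= result == result
    u = handle(result) % (5 > depth)
    return 2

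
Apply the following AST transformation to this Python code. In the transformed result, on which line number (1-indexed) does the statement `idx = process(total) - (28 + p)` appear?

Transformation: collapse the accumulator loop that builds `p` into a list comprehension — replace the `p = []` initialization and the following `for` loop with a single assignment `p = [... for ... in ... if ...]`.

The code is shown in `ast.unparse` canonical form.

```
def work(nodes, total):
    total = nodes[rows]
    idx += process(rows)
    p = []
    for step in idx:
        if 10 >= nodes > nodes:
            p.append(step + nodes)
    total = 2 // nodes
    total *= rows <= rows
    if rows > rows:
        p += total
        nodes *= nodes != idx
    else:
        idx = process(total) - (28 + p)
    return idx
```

11

Transformed code:
def work(nodes, total):
    total = nodes[rows]
    idx += process(rows)
    p = [step + nodes for step in idx if 10 >= nodes > nodes]
    total = 2 // nodes
    total *= rows <= rows
    if rows > rows:
        p += total
        nodes *= nodes != idx
    else:
        idx = process(total) - (28 + p)
    return idx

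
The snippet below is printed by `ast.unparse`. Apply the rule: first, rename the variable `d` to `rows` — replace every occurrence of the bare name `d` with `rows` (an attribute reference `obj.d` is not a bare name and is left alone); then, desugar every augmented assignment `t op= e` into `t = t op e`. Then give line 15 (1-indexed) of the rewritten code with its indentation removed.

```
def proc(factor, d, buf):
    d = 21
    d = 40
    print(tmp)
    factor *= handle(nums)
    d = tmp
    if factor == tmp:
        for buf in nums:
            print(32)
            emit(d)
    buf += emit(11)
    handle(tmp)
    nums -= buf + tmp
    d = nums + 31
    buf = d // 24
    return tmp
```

Transformed code:
def proc(factor, rows, buf):
    rows = 21
    rows = 40
    print(tmp)
    factor = factor * handle(nums)
    rows = tmp
    if factor == tmp:
        for buf in nums:
            print(32)
            emit(rows)
    buf = buf + emit(11)
    handle(tmp)
    nums = nums - (buf + tmp)
    rows = nums + 31
    buf = rows // 24
    return tmp

buf = rows // 24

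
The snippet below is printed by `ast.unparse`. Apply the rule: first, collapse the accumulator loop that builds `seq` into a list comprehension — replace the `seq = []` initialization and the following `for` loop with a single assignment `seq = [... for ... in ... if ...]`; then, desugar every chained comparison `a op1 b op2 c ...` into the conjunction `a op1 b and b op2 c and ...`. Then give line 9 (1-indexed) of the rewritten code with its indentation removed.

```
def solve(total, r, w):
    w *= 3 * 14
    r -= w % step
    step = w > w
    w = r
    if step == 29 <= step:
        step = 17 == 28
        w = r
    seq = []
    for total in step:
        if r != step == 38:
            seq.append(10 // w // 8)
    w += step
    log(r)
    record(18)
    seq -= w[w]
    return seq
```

Transformed code:
def solve(total, r, w):
    w *= 3 * 14
    r -= w % step
    step = w > w
    w = r
    if step == 29 and 29 <= step:
        step = 17 == 28
        w = r
    seq = [10 // w // 8 for total in step if r != step and step == 38]
    w += step
    log(r)
    record(18)
    seq -= w[w]
    return seq

seq = [10 // w // 8 for total in step if r != step and step == 38]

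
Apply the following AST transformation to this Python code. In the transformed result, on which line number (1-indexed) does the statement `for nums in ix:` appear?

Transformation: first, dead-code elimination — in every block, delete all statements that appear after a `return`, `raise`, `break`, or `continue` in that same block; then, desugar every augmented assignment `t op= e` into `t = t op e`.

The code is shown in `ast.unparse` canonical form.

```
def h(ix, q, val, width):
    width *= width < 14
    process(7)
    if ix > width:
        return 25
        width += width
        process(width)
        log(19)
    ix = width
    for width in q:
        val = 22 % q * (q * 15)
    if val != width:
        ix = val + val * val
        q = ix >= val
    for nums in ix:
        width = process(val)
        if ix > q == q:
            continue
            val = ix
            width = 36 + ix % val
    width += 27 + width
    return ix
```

12

Transformed code:
def h(ix, q, val, width):
    width = width * (width < 14)
    process(7)
    if ix > width:
        return 25
    ix = width
    for width in q:
        val = 22 % q * (q * 15)
    if val != width:
        ix = val + val * val
        q = ix >= val
    for nums in ix:
        width = process(val)
        if ix > q == q:
            continue
    width = width + (27 + width)
    return ix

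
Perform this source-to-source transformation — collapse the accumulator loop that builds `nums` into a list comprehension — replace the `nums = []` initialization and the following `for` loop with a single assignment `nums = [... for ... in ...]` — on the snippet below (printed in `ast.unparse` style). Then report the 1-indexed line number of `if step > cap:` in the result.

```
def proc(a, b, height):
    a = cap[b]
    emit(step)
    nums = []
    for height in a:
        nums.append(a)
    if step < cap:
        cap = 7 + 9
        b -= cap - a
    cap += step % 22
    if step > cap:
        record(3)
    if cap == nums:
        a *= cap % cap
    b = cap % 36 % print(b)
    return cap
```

9

Transformed code:
def proc(a, b, height):
    a = cap[b]
    emit(step)
    nums = [a for height in a]
    if step < cap:
        cap = 7 + 9
        b -= cap - a
    cap += step % 22
    if step > cap:
        record(3)
    if cap == nums:
        a *= cap % cap
    b = cap % 36 % print(b)
    return cap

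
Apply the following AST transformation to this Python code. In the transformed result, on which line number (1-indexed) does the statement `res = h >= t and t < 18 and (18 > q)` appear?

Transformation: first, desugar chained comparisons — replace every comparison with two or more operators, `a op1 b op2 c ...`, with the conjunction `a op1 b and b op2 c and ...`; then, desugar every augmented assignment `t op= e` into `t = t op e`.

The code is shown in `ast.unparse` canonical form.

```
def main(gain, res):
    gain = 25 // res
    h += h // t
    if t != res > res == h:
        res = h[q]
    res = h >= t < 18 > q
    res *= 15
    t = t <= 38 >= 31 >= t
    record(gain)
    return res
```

6

Transformed code:
def main(gain, res):
    gain = 25 // res
    h = h + h // t
    if t != res and res > res and (res == h):
        res = h[q]
    res = h >= t and t < 18 and (18 > q)
    res = res * 15
    t = t <= 38 and 38 >= 31 and (31 >= t)
    record(gain)
    return res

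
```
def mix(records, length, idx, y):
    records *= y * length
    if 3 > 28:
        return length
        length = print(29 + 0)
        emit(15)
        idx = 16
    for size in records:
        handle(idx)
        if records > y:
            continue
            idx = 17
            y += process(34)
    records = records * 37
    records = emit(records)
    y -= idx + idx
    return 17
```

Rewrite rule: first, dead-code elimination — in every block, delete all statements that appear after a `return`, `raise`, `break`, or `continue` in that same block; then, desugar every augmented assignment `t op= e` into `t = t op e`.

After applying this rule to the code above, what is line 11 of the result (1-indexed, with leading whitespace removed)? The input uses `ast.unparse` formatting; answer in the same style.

Transformed code:
def mix(records, length, idx, y):
    records = records * (y * length)
    if 3 > 28:
        return length
    for size in records:
        handle(idx)
        if records > y:
            continue
    records = records * 37
    records = emit(records)
    y = y - (idx + idx)
    return 17

y = y - (idx + idx)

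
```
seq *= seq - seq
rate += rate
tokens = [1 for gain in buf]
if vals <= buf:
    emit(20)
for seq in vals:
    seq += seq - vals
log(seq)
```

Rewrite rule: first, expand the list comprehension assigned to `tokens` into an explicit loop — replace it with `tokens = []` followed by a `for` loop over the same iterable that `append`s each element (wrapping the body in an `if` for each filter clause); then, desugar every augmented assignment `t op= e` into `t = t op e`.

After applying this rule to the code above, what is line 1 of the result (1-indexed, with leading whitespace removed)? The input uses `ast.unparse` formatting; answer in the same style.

Transformed code:
seq = seq * (seq - seq)
rate = rate + rate
tokens = []
for gain in buf:
    tokens.append(1)
if vals <= buf:
    emit(20)
for seq in vals:
    seq = seq + (seq - vals)
log(seq)

seq = seq * (seq - seq)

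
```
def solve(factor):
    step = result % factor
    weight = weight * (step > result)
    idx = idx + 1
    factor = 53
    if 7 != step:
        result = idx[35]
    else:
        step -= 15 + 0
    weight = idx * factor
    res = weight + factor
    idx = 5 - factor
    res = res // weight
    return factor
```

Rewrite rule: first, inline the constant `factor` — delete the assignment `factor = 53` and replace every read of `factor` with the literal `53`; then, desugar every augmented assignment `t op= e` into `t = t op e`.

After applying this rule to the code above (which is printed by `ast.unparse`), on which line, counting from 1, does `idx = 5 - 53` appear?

Transformed code:
def solve(factor):
    step = result % 53
    weight = weight * (step > result)
    idx = idx + 1
    if 7 != step:
        result = idx[35]
    else:
        step = step - (15 + 0)
    weight = idx * 53
    res = weight + 53
    idx = 5 - 53
    res = res // weight
    return 53

11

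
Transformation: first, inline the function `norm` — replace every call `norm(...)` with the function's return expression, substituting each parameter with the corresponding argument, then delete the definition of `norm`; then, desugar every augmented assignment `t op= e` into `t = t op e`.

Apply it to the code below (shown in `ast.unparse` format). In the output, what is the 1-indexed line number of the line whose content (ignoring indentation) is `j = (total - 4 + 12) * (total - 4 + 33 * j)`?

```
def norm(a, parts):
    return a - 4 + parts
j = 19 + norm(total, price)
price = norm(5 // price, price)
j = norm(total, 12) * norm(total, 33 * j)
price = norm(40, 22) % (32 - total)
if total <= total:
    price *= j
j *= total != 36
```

Transformed code:
j = 19 + (total - 4 + price)
price = 5 // price - 4 + price
j = (total - 4 + 12) * (total - 4 + 33 * j)
price = (40 - 4 + 22) % (32 - total)
if total <= total:
    price = price * j
j = j * (total != 36)

3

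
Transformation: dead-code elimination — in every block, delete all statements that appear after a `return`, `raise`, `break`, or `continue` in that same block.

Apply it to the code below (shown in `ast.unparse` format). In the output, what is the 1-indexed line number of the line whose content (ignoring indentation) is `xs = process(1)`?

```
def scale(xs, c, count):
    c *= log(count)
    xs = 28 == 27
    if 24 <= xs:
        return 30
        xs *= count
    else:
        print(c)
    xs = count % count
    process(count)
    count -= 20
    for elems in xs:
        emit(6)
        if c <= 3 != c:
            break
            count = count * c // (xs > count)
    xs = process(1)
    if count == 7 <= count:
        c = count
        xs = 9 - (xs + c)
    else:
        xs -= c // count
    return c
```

15

Transformed code:
def scale(xs, c, count):
    c *= log(count)
    xs = 28 == 27
    if 24 <= xs:
        return 30
    else:
        print(c)
    xs = count % count
    process(count)
    count -= 20
    for elems in xs:
        emit(6)
        if c <= 3 != c:
            break
    xs = process(1)
    if count == 7 <= count:
        c = count
        xs = 9 - (xs + c)
    else:
        xs -= c // count
    return c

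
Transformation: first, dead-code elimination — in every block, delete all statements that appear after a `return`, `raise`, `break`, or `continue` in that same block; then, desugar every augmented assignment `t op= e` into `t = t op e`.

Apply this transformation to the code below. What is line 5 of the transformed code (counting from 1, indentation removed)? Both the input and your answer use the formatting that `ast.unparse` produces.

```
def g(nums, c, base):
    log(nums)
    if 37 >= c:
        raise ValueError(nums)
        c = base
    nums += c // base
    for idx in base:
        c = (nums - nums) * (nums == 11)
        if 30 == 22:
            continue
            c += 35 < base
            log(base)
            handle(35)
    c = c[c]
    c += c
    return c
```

nums = nums + c // base

Transformed code:
def g(nums, c, base):
    log(nums)
    if 37 >= c:
        raise ValueError(nums)
    nums = nums + c // base
    for idx in base:
        c = (nums - nums) * (nums == 11)
        if 30 == 22:
            continue
    c = c[c]
    c = c + c
    return c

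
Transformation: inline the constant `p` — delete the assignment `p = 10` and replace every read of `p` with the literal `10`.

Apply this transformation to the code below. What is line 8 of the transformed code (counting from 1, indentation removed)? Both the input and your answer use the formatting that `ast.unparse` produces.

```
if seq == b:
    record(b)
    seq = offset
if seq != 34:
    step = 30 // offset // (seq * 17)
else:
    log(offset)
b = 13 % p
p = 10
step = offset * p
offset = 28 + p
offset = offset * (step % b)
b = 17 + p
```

b = 13 % 10

Transformed code:
if seq == b:
    record(b)
    seq = offset
if seq != 34:
    step = 30 // offset // (seq * 17)
else:
    log(offset)
b = 13 % 10
step = offset * 10
offset = 28 + 10
offset = offset * (step % b)
b = 17 + 10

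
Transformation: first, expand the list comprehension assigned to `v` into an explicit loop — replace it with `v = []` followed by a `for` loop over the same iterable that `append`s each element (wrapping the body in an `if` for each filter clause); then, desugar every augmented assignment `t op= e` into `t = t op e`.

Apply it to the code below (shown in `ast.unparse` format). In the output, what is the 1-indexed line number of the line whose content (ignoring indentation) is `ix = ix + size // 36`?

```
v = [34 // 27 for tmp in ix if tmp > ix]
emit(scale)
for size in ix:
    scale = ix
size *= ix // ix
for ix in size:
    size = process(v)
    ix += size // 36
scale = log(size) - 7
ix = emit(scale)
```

Transformed code:
v = []
for tmp in ix:
    if tmp > ix:
        v.append(34 // 27)
emit(scale)
for size in ix:
    scale = ix
size = size * (ix // ix)
for ix in size:
    size = process(v)
    ix = ix + size // 36
scale = log(size) - 7
ix = emit(scale)

11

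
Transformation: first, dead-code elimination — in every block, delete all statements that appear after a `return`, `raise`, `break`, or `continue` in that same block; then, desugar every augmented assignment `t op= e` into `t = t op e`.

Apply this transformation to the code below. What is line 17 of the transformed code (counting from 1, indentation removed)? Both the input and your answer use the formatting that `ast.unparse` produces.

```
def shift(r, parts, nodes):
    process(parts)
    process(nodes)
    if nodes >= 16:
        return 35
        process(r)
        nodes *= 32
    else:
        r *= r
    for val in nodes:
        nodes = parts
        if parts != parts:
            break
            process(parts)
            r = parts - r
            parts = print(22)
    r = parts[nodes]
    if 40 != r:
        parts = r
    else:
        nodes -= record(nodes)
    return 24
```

return 24

Transformed code:
def shift(r, parts, nodes):
    process(parts)
    process(nodes)
    if nodes >= 16:
        return 35
    else:
        r = r * r
    for val in nodes:
        nodes = parts
        if parts != parts:
            break
    r = parts[nodes]
    if 40 != r:
        parts = r
    else:
        nodes = nodes - record(nodes)
    return 24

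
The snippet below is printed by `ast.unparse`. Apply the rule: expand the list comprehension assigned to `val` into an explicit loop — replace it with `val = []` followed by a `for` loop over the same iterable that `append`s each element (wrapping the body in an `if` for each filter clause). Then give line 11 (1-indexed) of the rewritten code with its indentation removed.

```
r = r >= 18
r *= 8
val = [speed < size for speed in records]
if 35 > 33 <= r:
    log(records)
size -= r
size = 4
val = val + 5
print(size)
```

print(size)

Transformed code:
r = r >= 18
r *= 8
val = []
for speed in records:
    val.append(speed < size)
if 35 > 33 <= r:
    log(records)
size -= r
size = 4
val = val + 5
print(size)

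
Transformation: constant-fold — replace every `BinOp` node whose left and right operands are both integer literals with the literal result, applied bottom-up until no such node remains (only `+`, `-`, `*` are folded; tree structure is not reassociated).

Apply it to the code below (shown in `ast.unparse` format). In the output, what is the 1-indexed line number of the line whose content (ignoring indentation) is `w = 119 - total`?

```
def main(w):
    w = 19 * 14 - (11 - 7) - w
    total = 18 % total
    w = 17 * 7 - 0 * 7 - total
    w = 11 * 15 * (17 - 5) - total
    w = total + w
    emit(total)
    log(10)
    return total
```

Transformed code:
def main(w):
    w = 262 - w
    total = 18 % total
    w = 119 - total
    w = 1980 - total
    w = total + w
    emit(total)
    log(10)
    return total

4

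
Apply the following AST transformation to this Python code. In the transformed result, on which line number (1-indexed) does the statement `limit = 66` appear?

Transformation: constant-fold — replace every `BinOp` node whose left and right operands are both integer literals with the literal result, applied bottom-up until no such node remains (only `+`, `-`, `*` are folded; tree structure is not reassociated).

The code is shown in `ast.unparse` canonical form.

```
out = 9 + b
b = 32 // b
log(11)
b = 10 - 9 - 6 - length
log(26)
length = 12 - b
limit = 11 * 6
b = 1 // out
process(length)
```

Transformed code:
out = 9 + b
b = 32 // b
log(11)
b = -5 - length
log(26)
length = 12 - b
limit = 66
b = 1 // out
process(length)

7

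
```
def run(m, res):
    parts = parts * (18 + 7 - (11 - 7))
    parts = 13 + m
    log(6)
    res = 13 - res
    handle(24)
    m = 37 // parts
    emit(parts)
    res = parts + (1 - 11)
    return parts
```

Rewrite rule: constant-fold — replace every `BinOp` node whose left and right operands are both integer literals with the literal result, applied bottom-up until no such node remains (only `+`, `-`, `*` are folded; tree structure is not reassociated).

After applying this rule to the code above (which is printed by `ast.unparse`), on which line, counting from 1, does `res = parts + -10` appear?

9

Transformed code:
def run(m, res):
    parts = parts * 21
    parts = 13 + m
    log(6)
    res = 13 - res
    handle(24)
    m = 37 // parts
    emit(parts)
    res = parts + -10
    return parts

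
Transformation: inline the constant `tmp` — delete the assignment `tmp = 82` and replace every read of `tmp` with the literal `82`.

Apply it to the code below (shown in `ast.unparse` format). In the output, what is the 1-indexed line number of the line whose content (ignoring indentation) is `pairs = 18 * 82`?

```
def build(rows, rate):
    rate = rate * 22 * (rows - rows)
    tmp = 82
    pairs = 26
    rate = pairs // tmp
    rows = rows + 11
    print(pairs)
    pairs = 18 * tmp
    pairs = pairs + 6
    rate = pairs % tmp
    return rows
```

7

Transformed code:
def build(rows, rate):
    rate = rate * 22 * (rows - rows)
    pairs = 26
    rate = pairs // 82
    rows = rows + 11
    print(pairs)
    pairs = 18 * 82
    pairs = pairs + 6
    rate = pairs % 82
    return rows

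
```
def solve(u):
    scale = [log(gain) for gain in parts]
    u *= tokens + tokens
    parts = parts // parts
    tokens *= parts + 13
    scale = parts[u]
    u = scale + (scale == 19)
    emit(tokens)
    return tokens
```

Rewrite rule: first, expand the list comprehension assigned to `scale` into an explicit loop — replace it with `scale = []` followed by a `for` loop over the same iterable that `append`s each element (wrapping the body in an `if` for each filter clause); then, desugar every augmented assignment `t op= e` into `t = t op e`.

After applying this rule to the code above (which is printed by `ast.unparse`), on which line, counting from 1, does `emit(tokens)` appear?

Transformed code:
def solve(u):
    scale = []
    for gain in parts:
        scale.append(log(gain))
    u = u * (tokens + tokens)
    parts = parts // parts
    tokens = tokens * (parts + 13)
    scale = parts[u]
    u = scale + (scale == 19)
    emit(tokens)
    return tokens

10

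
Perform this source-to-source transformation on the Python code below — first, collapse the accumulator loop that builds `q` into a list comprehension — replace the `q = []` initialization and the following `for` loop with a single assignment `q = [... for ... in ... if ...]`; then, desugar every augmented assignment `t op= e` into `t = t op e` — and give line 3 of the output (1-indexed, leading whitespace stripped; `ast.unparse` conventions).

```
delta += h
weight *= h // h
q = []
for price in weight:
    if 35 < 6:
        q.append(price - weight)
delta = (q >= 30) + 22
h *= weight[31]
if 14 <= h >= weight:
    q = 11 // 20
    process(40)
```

Transformed code:
delta = delta + h
weight = weight * (h // h)
q = [price - weight for price in weight if 35 < 6]
delta = (q >= 30) + 22
h = h * weight[31]
if 14 <= h >= weight:
    q = 11 // 20
    process(40)

q = [price - weight for price in weight if 35 < 6]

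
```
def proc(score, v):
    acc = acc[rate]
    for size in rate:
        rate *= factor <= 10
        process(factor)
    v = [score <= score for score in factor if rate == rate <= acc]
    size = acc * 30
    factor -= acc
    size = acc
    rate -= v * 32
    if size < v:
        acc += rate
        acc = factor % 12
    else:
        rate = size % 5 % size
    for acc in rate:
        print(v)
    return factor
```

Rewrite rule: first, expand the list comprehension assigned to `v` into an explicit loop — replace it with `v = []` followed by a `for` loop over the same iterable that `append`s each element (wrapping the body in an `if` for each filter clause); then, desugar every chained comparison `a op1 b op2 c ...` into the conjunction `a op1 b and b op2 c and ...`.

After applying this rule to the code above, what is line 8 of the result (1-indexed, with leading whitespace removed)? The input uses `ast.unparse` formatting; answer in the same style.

if rate == rate and rate <= acc:

Transformed code:
def proc(score, v):
    acc = acc[rate]
    for size in rate:
        rate *= factor <= 10
        process(factor)
    v = []
    for score in factor:
        if rate == rate and rate <= acc:
            v.append(score <= score)
    size = acc * 30
    factor -= acc
    size = acc
    rate -= v * 32
    if size < v:
        acc += rate
        acc = factor % 12
    else:
        rate = size % 5 % size
    for acc in rate:
        print(v)
    return factor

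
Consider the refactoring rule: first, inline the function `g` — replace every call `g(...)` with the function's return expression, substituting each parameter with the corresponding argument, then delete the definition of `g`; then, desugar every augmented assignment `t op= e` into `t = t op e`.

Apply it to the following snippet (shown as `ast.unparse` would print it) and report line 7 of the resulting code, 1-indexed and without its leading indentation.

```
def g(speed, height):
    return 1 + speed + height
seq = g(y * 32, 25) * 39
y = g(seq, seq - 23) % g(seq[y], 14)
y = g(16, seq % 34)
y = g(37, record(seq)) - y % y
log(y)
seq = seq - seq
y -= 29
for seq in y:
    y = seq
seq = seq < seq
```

Transformed code:
seq = (1 + y * 32 + 25) * 39
y = (1 + seq + (seq - 23)) % (1 + seq[y] + 14)
y = 1 + 16 + seq % 34
y = 1 + 37 + record(seq) - y % y
log(y)
seq = seq - seq
y = y - 29
for seq in y:
    y = seq
seq = seq < seq

y = y - 29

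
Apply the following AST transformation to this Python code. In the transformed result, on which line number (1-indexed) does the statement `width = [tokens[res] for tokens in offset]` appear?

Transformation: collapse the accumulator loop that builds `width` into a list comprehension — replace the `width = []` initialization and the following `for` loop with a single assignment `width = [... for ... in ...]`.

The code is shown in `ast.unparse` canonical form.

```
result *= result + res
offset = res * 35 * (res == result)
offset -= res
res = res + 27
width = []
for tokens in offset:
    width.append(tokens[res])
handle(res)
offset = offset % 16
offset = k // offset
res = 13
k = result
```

5

Transformed code:
result *= result + res
offset = res * 35 * (res == result)
offset -= res
res = res + 27
width = [tokens[res] for tokens in offset]
handle(res)
offset = offset % 16
offset = k // offset
res = 13
k = result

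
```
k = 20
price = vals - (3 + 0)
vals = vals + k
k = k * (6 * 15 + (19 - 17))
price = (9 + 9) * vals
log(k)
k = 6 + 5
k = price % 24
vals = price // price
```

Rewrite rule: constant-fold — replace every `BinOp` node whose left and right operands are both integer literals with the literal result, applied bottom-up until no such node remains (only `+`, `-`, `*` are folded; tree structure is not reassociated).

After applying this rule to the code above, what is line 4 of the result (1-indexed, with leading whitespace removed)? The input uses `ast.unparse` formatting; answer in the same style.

k = k * 92

Transformed code:
k = 20
price = vals - 3
vals = vals + k
k = k * 92
price = 18 * vals
log(k)
k = 11
k = price % 24
vals = price // price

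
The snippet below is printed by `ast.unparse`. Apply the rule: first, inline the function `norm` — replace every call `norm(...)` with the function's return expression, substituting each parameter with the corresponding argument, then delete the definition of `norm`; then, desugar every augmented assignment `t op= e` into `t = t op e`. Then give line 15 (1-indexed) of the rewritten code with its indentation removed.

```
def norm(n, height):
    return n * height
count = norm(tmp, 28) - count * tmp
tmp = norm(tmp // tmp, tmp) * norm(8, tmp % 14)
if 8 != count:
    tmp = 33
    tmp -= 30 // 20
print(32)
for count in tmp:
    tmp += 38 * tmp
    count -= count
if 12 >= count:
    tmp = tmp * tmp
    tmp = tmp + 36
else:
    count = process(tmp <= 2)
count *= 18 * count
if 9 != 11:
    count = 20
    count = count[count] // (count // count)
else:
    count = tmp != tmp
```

Transformed code:
count = tmp * 28 - count * tmp
tmp = tmp // tmp * tmp * (8 * (tmp % 14))
if 8 != count:
    tmp = 33
    tmp = tmp - 30 // 20
print(32)
for count in tmp:
    tmp = tmp + 38 * tmp
    count = count - count
if 12 >= count:
    tmp = tmp * tmp
    tmp = tmp + 36
else:
    count = process(tmp <= 2)
count = count * (18 * count)
if 9 != 11:
    count = 20
    count = count[count] // (count // count)
else:
    count = tmp != tmp

count = count * (18 * count)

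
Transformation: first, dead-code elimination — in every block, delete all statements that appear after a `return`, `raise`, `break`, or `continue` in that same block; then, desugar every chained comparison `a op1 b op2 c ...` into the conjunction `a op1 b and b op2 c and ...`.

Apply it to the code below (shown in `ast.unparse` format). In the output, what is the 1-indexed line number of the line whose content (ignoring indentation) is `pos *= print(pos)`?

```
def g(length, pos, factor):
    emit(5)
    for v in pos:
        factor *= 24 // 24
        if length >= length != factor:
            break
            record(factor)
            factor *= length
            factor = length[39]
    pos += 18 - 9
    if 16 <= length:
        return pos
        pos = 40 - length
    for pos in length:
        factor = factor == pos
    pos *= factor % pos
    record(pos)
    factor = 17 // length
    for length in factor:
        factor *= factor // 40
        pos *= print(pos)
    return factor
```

Transformed code:
def g(length, pos, factor):
    emit(5)
    for v in pos:
        factor *= 24 // 24
        if length >= length and length != factor:
            break
    pos += 18 - 9
    if 16 <= length:
        return pos
    for pos in length:
        factor = factor == pos
    pos *= factor % pos
    record(pos)
    factor = 17 // length
    for length in factor:
        factor *= factor // 40
        pos *= print(pos)
    return factor

17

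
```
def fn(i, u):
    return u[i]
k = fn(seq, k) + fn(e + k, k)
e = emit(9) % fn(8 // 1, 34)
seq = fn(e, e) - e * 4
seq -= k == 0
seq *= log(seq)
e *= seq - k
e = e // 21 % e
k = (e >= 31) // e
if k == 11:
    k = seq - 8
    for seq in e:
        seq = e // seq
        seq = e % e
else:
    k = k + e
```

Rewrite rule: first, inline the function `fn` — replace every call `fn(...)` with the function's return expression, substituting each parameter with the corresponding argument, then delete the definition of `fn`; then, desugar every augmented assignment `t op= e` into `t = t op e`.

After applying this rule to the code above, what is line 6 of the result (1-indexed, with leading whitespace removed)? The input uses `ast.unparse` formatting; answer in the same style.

e = e * (seq - k)

Transformed code:
k = k[seq] + k[e + k]
e = emit(9) % 34[8 // 1]
seq = e[e] - e * 4
seq = seq - (k == 0)
seq = seq * log(seq)
e = e * (seq - k)
e = e // 21 % e
k = (e >= 31) // e
if k == 11:
    k = seq - 8
    for seq in e:
        seq = e // seq
        seq = e % e
else:
    k = k + e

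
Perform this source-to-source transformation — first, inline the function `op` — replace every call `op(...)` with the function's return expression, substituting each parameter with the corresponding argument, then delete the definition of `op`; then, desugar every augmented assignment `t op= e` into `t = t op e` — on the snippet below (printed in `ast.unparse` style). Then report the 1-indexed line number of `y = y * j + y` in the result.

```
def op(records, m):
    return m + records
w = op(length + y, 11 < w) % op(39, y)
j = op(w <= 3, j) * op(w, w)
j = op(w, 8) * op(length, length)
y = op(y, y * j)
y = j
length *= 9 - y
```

Transformed code:
w = ((11 < w) + (length + y)) % (y + 39)
j = (j + (w <= 3)) * (w + w)
j = (8 + w) * (length + length)
y = y * j + y
y = j
length = length * (9 - y)

4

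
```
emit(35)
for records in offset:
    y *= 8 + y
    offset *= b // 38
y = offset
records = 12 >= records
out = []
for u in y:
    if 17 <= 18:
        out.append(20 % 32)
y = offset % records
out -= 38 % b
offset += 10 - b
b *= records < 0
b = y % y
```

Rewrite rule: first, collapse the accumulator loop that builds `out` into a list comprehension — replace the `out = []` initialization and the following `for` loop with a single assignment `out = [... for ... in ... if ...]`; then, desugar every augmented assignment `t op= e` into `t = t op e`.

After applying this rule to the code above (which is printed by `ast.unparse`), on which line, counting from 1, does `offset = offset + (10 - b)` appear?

10

Transformed code:
emit(35)
for records in offset:
    y = y * (8 + y)
    offset = offset * (b // 38)
y = offset
records = 12 >= records
out = [20 % 32 for u in y if 17 <= 18]
y = offset % records
out = out - 38 % b
offset = offset + (10 - b)
b = b * (records < 0)
b = y % y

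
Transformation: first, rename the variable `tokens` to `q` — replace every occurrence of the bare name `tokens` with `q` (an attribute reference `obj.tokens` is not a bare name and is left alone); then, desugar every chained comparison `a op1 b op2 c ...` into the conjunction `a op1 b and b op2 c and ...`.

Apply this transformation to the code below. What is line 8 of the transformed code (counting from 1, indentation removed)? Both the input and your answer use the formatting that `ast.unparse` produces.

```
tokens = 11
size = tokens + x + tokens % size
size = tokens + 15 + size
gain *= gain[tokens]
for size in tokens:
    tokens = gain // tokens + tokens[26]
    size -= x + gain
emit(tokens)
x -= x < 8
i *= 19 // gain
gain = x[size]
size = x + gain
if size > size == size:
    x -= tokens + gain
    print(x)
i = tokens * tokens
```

emit(q)

Transformed code:
q = 11
size = q + x + q % size
size = q + 15 + size
gain *= gain[q]
for size in q:
    q = gain // q + q[26]
    size -= x + gain
emit(q)
x -= x < 8
i *= 19 // gain
gain = x[size]
size = x + gain
if size > size and size == size:
    x -= q + gain
    print(x)
i = q * q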